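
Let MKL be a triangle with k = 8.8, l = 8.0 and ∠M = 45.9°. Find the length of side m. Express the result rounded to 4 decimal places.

By the law of cosines, m² = k² + l² − 2·k·l·cos M = 43.455, so m ≈ 6.5921.

6.5921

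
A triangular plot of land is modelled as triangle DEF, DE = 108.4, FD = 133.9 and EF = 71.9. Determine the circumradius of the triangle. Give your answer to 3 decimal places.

67.091

By the law of cosines, cos D = (FD² + DE² − EF²) / (2·FD·DE) ≈ 0.84432, so ∠D ≈ 32.40°.
Circumradius = EF/(2 sin D) ≈ 67.091.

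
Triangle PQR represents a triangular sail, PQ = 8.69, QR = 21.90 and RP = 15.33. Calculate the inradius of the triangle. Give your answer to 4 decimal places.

Semiperimeter s = (21.9 + 15.33 + 8.69)/2 = 22.96.
Heron's formula: area = √(22.96·1.06·7.63·14.27) ≈ 51.477.
Inradius = area/s = 51.477/22.96 ≈ 2.242.

r ≈ 2.2420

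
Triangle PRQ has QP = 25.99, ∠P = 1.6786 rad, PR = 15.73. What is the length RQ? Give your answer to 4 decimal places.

By the law of cosines, RQ² = QP² + PR² − 2·QP·PR·cos P = 1010.9, so RQ ≈ 31.794.

31.7945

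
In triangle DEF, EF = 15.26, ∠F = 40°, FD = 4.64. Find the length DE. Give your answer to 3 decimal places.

By the law of cosines, DE² = EF² + FD² − 2·EF·FD·cos F = 145.92, so DE ≈ 12.08.

12.080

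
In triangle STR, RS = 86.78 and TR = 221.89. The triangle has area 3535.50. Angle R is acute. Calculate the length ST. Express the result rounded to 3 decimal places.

From area = ½·TR·RS·sin R, we get sin R = 2·area/(TR·RS) ≈ 0.36722.
Taking the acute solution, ∠R ≈ 21.54°.
Law of cosines then gives ST ≈ 144.72.

144.725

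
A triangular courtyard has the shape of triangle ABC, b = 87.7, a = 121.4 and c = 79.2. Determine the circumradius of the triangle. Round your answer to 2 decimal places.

By the law of cosines, cos A = (b² + c² − a²) / (2·b·c) ≈ -0.05572, so ∠A ≈ 93.19°.
Circumradius = a/(2 sin A) ≈ 60.794.

R ≈ 60.79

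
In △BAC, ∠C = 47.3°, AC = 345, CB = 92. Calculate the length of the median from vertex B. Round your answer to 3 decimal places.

m_B ≈ 129.211

By the law of cosines, BA² = AC² + CB² − 2·AC·CB·cos C = 84439, so BA ≈ 290.58.
Median from B: ½√(2·CB² + 2·BA² − AC²) ≈ 129.21.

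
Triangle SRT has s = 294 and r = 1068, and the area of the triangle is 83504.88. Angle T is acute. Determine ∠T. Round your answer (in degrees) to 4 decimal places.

From area = ½·s·r·sin T, we get sin T = 2·area/(s·r) ≈ 0.53189.
Taking the acute solution, ∠T ≈ 32.13°.

32.1334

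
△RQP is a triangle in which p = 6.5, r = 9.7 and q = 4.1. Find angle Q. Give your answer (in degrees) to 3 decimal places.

18.577

By the law of cosines, cos Q = (p² + r² − q²) / (2·p·r) ≈ 0.94790, so ∠Q ≈ 18.58°.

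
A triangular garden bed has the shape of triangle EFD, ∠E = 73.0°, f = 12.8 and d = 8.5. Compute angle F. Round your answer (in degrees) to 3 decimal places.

By the law of cosines, e² = f² + d² − 2·f·d·cos E = 172.47, so e ≈ 13.133.
Law of cosines again: cos F = (d² + e² − f²)/(2·d·e) ≈ 0.36227, so ∠F ≈ 68.76°.

68.760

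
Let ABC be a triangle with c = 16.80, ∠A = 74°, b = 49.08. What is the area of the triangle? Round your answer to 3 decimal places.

Area = ½·b·c·sin A ≈ 396.3.

area ≈ 396.301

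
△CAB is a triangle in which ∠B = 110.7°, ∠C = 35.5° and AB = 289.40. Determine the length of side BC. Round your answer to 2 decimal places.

277.24

The third angle is ∠A = 180° − ∠B − ∠C = 33.80°.
Law of sines: BC = AB·sin A/sin C ≈ 277.24.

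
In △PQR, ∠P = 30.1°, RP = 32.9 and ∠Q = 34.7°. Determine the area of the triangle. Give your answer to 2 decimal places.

The third angle is ∠R = 180° − ∠P − ∠Q = 115.20°.
Law of sines: QR = RP·sin P/sin Q ≈ 28.983.
Law of sines: PQ = RP·sin R/sin Q ≈ 52.292.
Area = ½·RP·QR·sin R ≈ 431.4.

area ≈ 431.40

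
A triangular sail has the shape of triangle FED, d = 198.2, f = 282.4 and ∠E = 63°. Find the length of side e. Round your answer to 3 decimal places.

261.174

By the law of cosines, e² = d² + f² − 2·d·f·cos E = 68212, so e ≈ 261.17.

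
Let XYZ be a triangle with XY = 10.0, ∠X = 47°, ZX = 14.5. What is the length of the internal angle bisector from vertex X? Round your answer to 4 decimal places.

10.8550

By the law of cosines, YZ² = ZX² + XY² − 2·ZX·XY·cos X = 112.47, so YZ ≈ 10.605.
The bisector from X has length 2·ZX·XY·cos(∠X/2)/(ZX+XY) ≈ 10.855.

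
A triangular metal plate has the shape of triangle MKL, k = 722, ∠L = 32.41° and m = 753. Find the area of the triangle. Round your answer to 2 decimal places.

Area = ½·m·k·sin L ≈ 1.457e+05.

area ≈ 145695.46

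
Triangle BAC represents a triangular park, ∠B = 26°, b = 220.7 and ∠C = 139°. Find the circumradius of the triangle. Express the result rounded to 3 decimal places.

The third angle is ∠A = 180° − ∠C − ∠B = 15.00°.
Law of sines: a = b·sin A/sin B ≈ 130.3.
Law of sines: c = b·sin C/sin B ≈ 330.3.
Circumradius = b/(2 sin B) ≈ 251.73.

251.727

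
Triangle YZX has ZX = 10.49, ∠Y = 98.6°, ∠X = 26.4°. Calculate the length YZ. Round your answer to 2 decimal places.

The third angle is ∠Z = 180° − ∠X − ∠Y = 55.00°.
Law of sines: YZ = ZX·sin X/sin Y ≈ 4.7173.

4.72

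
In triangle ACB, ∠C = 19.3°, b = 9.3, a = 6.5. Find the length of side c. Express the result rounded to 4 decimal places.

By the law of cosines, c² = b² + a² − 2·b·a·cos C = 14.634, so c ≈ 3.8255.

3.8255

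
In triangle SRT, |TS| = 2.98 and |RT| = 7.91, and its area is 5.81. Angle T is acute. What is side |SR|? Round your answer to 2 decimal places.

From area = ½·|RT|·|TS|·sin T, we get sin T = 2·area/(|RT|·|TS|) ≈ 0.49296.
Taking the acute solution, ∠T ≈ 29.54°.
Law of cosines then gives |SR| ≈ 5.5164.

5.52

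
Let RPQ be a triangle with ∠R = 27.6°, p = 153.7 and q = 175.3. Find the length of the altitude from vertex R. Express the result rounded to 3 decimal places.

153.668

By the law of cosines, r² = p² + q² − 2·p·q·cos R = 6598.7, so r ≈ 81.233.
Area = ½·p·q·sin R ≈ 6241.4.
The altitude from R has length 2·area/r ≈ 153.67.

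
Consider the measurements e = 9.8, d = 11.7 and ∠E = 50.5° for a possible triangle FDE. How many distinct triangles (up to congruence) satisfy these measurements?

2

d·sin E = 11.7·sin(50.5°) ≈ 9.028.
Since d sin E < e < d (9.028 < 9.8 < 11.7), two triangles exist.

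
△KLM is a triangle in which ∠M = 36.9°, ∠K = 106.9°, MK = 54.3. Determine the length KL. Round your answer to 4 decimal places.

The third angle is ∠L = 180° − ∠M − ∠K = 36.20°.
Law of sines: KL = MK·sin M/sin L ≈ 55.202.

55.2023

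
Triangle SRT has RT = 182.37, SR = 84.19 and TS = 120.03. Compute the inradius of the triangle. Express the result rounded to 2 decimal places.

Semiperimeter s = (182.37 + 120.03 + 84.19)/2 = 193.29.
Heron's formula: area = √(193.29·10.925·73.265·109.1) ≈ 4108.6.
Inradius = area/s = 4108.6/193.29 ≈ 21.255.

21.26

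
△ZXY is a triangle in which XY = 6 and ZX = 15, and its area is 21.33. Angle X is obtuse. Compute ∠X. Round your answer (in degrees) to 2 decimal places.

From area = ½·ZX·XY·sin X, we get sin X = 2·area/(ZX·XY) ≈ 0.47400.
Taking the obtuse solution, ∠X ≈ 151.71°.

151.71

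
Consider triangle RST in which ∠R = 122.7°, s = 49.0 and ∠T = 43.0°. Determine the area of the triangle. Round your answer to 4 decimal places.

The third angle is ∠S = 180° − ∠T − ∠R = 14.30°.
Law of sines: r = s·sin R/sin S ≈ 166.94.
Law of sines: t = s·sin T/sin S ≈ 135.3.
Area = ½·s·r·sin T ≈ 2789.4.

2789.3946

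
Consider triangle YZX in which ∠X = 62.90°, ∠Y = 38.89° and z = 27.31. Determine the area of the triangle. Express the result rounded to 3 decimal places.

area ≈ 212.916

The third angle is ∠Z = 180° − ∠X − ∠Y = 78.21°.
Law of sines: y = z·sin Y/sin Z ≈ 17.515.
Law of sines: x = z·sin X/sin Z ≈ 24.836.
Area = ½·z·y·sin X ≈ 212.92.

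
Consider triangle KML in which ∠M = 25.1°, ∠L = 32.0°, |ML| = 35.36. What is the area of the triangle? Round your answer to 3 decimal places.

area ≈ 167.375

The third angle is ∠K = 180° − ∠M − ∠L = 122.90°.
Law of sines: |LK| = |ML|·sin M/sin K ≈ 17.865.
Law of sines: |KM| = |ML|·sin L/sin K ≈ 22.317.
Area = ½·|ML|·|LK|·sin L ≈ 167.38.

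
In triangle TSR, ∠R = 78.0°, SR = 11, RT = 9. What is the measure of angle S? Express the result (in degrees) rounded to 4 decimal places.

By the law of cosines, TS² = SR² + RT² − 2·SR·RT·cos R = 160.83, so TS ≈ 12.682.
Law of cosines again: cos S = (TS² + SR² − RT²)/(2·TS·SR) ≈ 0.71982, so ∠S ≈ 43.96°.

43.9602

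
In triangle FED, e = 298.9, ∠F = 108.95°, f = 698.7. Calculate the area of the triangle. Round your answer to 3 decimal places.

area ≈ 76596.004

Law of sines: sin E = e·sin F/f ≈ 0.40461.
Since f ≥ e, only the acute value applies: ∠E ≈ 23.87°.
Then ∠D = 180° − ∠F − ∠E ≈ 47.18°.
Law of sines gives d = f·sin D/sin F ≈ 541.89.
Area = ½·f·e·sin D ≈ 76596.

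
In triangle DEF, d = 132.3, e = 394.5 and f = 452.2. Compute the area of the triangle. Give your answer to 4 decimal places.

Semiperimeter s = (132.3 + 394.5 + 452.2)/2 = 489.5.
Heron's formula: area = √(489.5·357.2·95·37.3) ≈ 24891.

24891.3408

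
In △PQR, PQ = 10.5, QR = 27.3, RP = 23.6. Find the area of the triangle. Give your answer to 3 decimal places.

area ≈ 122.353

Semiperimeter s = (27.3 + 23.6 + 10.5)/2 = 30.7.
Heron's formula: area = √(30.7·3.4·7.1·20.2) ≈ 122.35.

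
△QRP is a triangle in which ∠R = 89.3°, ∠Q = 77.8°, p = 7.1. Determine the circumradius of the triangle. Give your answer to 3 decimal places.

15.901

The third angle is ∠P = 180° − ∠Q − ∠R = 12.90°.
Law of sines: q = p·sin Q/sin P ≈ 31.085.
Law of sines: r = p·sin R/sin P ≈ 31.801.
Circumradius = p/(2 sin P) ≈ 15.901.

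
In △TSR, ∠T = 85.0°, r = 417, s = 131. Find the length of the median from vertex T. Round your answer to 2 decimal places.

By the law of cosines, t² = s² + r² − 2·s·r·cos T = 1.8153e+05, so t ≈ 426.06.
Median from T: ½√(2·s² + 2·r² − t²) ≈ 223.93.

m_T ≈ 223.93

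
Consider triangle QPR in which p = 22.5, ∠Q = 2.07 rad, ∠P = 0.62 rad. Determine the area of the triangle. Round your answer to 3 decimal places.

The third angle is ∠R = π − ∠Q − ∠P = 0.452 rad.
Law of sines: q = p·sin Q/sin P ≈ 33.998.
Law of sines: r = p·sin R/sin P ≈ 16.899.
Area = ½·p·q·sin R ≈ 166.91.

area ≈ 166.914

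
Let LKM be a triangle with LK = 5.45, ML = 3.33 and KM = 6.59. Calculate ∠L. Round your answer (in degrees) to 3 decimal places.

By the law of cosines, cos L = (ML² + LK² − KM²) / (2·ML·LK) ≈ -0.07264, so ∠L ≈ 94.17°.

94.166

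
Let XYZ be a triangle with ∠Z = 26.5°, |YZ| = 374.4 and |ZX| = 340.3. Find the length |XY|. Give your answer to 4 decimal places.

By the law of cosines, |XY|² = |YZ|² + |ZX|² − 2·|YZ|·|ZX|·cos Z = 27935, so |XY| ≈ 167.14.

167.1385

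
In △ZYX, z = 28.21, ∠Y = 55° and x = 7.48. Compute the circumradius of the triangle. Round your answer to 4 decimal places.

By the law of cosines, y² = x² + z² − 2·x·z·cos Y = 609.69, so y ≈ 24.692.
Area = ½·x·z·sin Y ≈ 86.425.
Circumradius = y/(2 sin Y) ≈ 15.072.

R ≈ 15.0717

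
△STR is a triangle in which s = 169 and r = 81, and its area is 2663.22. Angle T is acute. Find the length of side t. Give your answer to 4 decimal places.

From area = ½·r·s·sin T, we get sin T = 2·area/(r·s) ≈ 0.38910.
Taking the acute solution, ∠T ≈ 22.90°.
Law of cosines then gives t ≈ 99.507.

99.5065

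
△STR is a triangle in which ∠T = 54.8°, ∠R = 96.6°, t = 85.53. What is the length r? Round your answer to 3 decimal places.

103.976

The third angle is ∠S = 180° − ∠T − ∠R = 28.60°.
Law of sines: r = t·sin R/sin T ≈ 103.98.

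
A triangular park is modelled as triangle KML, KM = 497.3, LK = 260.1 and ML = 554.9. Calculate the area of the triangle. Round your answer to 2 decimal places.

64649.88

Semiperimeter s = (554.9 + 260.1 + 497.3)/2 = 656.15.
Heron's formula: area = √(656.15·101.25·396.05·158.85) ≈ 64650.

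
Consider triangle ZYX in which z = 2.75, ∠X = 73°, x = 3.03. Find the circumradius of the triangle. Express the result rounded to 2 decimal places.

R ≈ 1.58

Law of sines: sin Z = z·sin X/x ≈ 0.86793.
Since x ≥ z, only the acute value applies: ∠Z ≈ 60.22°.
Then ∠Y = 180° − ∠X − ∠Z ≈ 46.78°.
Law of sines gives y = x·sin Y/sin X ≈ 2.309.
Circumradius = x/(2 sin X) ≈ 1.5842.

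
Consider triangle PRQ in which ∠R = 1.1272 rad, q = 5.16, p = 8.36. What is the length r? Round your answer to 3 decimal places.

7.713

By the law of cosines, r² = q² + p² − 2·q·p·cos R = 59.487, so r ≈ 7.7128.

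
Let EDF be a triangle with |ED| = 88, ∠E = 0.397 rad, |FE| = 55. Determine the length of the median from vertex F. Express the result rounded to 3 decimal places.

22.303

By the law of cosines, |DF|² = |FE|² + |ED|² − 2·|FE|·|ED|·cos E = 1841.9, so |DF| ≈ 42.917.
Median from F: ½√(2·|DF|² + 2·|FE|² − |ED|²) ≈ 22.303.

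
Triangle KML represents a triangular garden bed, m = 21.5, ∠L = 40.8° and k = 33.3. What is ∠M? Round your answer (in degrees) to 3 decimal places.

By the law of cosines, l² = k² + m² − 2·k·m·cos L = 487.2, so l ≈ 22.073.
Law of cosines again: cos M = (l² + k² − m²)/(2·l·k) ≈ 0.77130, so ∠M ≈ 39.53°.

39.529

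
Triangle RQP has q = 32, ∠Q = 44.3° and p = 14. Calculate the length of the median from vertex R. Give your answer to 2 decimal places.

m_R ≈ 14.15

Law of sines: sin P = p·sin Q/q ≈ 0.30556.
Since q ≥ p, only the acute value applies: ∠P ≈ 17.79°.
Then ∠R = 180° − ∠Q − ∠P ≈ 117.91°.
Law of sines gives r = q·sin R/sin Q ≈ 40.489.
Median from R: ½√(2·q² + 2·p² − r²) ≈ 14.148.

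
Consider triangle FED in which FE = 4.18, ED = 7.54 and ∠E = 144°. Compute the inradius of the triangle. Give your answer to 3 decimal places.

By the law of cosines, DF² = FE² + ED² − 2·FE·ED·cos E = 125.32, so DF ≈ 11.195.
Area = ½·FE·ED·sin E ≈ 9.2627.
Semiperimeter s = (7.54+11.195+4.18)/2 = 11.457.
Inradius = area/s = 9.2627/11.457 ≈ 0.80845.

0.808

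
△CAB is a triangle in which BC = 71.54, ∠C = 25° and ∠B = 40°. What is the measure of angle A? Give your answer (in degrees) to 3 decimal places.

The third angle is ∠A = 180° − ∠B − ∠C = 115.00°.

∠A ≈ 115.000°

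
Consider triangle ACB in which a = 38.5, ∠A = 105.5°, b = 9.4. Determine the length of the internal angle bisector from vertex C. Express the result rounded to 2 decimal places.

Law of sines: sin B = b·sin A/a ≈ 0.23528.
Since a ≥ b, only the acute value applies: ∠B ≈ 13.61°.
Then ∠C = 180° − ∠A − ∠B ≈ 60.89°.
Law of sines gives c = a·sin C/sin A ≈ 34.907.
The bisector from C has length 2·b·a·cos(∠C/2)/(b+a) ≈ 13.027.

13.03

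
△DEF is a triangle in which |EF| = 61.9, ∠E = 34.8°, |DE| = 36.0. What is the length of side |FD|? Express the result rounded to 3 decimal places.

38.313

By the law of cosines, |FD|² = |DE|² + |EF|² − 2·|DE|·|EF|·cos E = 1467.9, so |FD| ≈ 38.313.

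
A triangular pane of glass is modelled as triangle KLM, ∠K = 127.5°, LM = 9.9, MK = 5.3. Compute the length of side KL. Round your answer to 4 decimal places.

Law of sines: sin L = MK·sin K/LM ≈ 0.42472.
Since LM ≥ MK, only the acute value applies: ∠L ≈ 25.13°.
Then ∠M = 180° − ∠K − ∠L ≈ 27.37°.
Law of sines gives KL = LM·sin M/sin K ≈ 5.7363.

5.7363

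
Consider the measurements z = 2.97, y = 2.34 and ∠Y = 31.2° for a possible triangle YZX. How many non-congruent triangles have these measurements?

2

z·sin Y = 2.97·sin(31.2°) ≈ 1.539.
Since z sin Y < y < z (1.539 < 2.34 < 2.97), two triangles exist.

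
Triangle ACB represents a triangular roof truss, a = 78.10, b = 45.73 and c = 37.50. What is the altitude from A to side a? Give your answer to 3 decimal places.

h_A ≈ 14.304

Semiperimeter s = (78.1 + 37.5 + 45.73)/2 = 80.665.
Heron's formula: area = √(80.665·2.565·43.165·34.935) ≈ 558.58.
The altitude from A has length 2·area/a ≈ 14.304.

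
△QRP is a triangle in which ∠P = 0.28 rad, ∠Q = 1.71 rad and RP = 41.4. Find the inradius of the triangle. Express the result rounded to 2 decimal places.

The third angle is ∠R = π − ∠P − ∠Q = 1.152 rad.
Law of sines: PQ = RP·sin R/sin Q ≈ 38.185.
Law of sines: QR = RP·sin P/sin Q ≈ 11.553.
Area = ½·RP·PQ·sin P ≈ 218.44.
Semiperimeter s = (41.4+38.185+11.553)/2 = 45.569.
Inradius = area/s = 218.44/45.569 ≈ 4.7936.

4.79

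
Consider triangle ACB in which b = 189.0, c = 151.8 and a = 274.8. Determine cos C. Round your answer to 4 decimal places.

By the law of cosines, cos C = (b² + a² − c²) / (2·b·a) ≈ 0.84903, so ∠C ≈ 0.557 rad.

0.8490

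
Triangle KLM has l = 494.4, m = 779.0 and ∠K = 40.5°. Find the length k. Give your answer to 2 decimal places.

By the law of cosines, k² = l² + m² − 2·l·m·cos K = 2.6555e+05, so k ≈ 515.32.

515.32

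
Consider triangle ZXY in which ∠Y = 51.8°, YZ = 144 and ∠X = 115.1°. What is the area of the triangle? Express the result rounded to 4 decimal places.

The third angle is ∠Z = 180° − ∠X − ∠Y = 13.10°.
Law of sines: XY = YZ·sin Z/sin X ≈ 36.041.
Law of sines: ZX = YZ·sin Y/sin X ≈ 124.96.
Area = ½·YZ·XY·sin Y ≈ 2039.3.

2039.2724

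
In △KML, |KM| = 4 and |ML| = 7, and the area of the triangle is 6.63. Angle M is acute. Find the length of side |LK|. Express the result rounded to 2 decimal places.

From area = ½·|KM|·|ML|·sin M, we get sin M = 2·area/(|KM|·|ML|) ≈ 0.47357.
Taking the acute solution, ∠M ≈ 0.493 rad.
Law of cosines then gives |LK| ≈ 3.9595.

3.96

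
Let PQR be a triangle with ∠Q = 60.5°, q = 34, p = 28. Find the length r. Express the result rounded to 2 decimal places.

Law of sines: sin P = p·sin Q/q ≈ 0.71676.
Since q ≥ p, only the acute value applies: ∠P ≈ 45.79°.
Then ∠R = 180° − ∠Q − ∠P ≈ 73.71°.
Law of sines gives r = q·sin R/sin Q ≈ 37.497.

37.50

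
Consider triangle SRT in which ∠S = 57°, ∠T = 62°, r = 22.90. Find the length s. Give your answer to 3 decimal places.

The third angle is ∠R = 180° − ∠T − ∠S = 61.00°.
Law of sines: s = r·sin S/sin R ≈ 21.959.

21.959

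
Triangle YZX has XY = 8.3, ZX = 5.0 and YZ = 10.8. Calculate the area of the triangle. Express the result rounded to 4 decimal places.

Semiperimeter s = (5 + 8.3 + 10.8)/2 = 12.05.
Heron's formula: area = √(12.05·7.05·3.75·1.25) ≈ 19.955.

area ≈ 19.9553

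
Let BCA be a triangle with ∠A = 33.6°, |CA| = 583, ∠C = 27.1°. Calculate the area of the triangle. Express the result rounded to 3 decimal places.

The third angle is ∠B = 180° − ∠C − ∠A = 119.30°.
Law of sines: |AB| = |CA|·sin C/sin B ≈ 304.54.
Law of sines: |BC| = |CA|·sin A/sin B ≈ 369.96.
Area = ½·|CA|·|AB|·sin A ≈ 49127.

49126.955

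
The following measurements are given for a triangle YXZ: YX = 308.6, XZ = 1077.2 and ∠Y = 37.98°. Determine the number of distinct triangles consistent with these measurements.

YX·sin Y = 308.6·sin(37.98°) ≈ 189.9.
Since XZ ≥ YX, exactly one triangle exists.

1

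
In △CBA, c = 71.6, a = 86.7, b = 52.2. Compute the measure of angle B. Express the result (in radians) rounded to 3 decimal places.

By the law of cosines, cos B = (a² + c² − b²) / (2·a·c) ≈ 0.79889, so ∠B ≈ 0.645 rad.

0.645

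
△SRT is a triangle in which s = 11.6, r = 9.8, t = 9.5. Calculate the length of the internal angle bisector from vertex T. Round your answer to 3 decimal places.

By the law of cosines, cos T = (s² + r² − t²) / (2·s·r) ≈ 0.61730, so ∠T ≈ 51.88°.
The bisector from T has length 2·s·r·cos(∠T/2)/(s+r) ≈ 9.5539.

9.554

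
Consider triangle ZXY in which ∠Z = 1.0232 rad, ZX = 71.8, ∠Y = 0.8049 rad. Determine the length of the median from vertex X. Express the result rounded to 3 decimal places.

m_X ≈ 62.243

The third angle is ∠X = π − ∠Y − ∠Z = 1.3135 rad.
Law of sines: XY = ZX·sin Z/sin Y ≈ 85.051.
Law of sines: YZ = ZX·sin X/sin Y ≈ 96.337.
Median from X: ½√(2·ZX² + 2·XY² − YZ²) ≈ 62.243.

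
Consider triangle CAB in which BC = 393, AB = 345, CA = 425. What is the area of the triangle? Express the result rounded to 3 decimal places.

Semiperimeter s = (345 + 393 + 425)/2 = 581.5.
Heron's formula: area = √(581.5·236.5·188.5·156.5) ≈ 63695.

area ≈ 63694.698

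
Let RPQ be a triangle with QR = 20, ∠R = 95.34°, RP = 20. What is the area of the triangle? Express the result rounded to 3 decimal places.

area ≈ 199.132

Area = ½·QR·RP·sin R ≈ 199.13.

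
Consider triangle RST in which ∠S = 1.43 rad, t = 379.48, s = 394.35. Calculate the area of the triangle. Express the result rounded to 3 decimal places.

Law of sines: sin T = t·sin S/s ≈ 0.95277.
Since s ≥ t, only the acute value applies: ∠T ≈ 1.262 rad.
Then ∠R = π − ∠S − ∠T ≈ 0.449 rad.
Law of sines gives r = s·sin R/sin S ≈ 173.01.
Area = ½·s·t·sin R ≈ 32503.

area ≈ 32502.871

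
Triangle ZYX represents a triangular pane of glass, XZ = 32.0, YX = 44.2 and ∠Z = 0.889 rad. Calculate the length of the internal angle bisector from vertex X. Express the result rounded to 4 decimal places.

Law of sines: sin Y = XZ·sin Z/YX ≈ 0.56213.
Since YX ≥ XZ, only the acute value applies: ∠Y ≈ 0.597 rad.
Then ∠X = π − ∠Z − ∠Y ≈ 1.656 rad.
Law of sines gives ZY = YX·sin X/sin Z ≈ 56.722.
The bisector from X has length 2·YX·XZ·cos(∠X/2)/(YX+XZ) ≈ 25.113.

25.1134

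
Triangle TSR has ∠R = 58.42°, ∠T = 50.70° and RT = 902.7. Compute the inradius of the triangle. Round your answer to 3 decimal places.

The third angle is ∠S = 180° − ∠R − ∠T = 70.88°.
Law of sines: SR = RT·sin T/sin S ≈ 739.33.
Law of sines: TS = RT·sin R/sin S ≈ 813.92.
Area = ½·RT·SR·sin R ≈ 2.8428e+05.
Semiperimeter s = (739.33+902.7+813.92)/2 = 1228.
Inradius = area/s = 2.8428e+05/1228 ≈ 231.5.

r ≈ 231.503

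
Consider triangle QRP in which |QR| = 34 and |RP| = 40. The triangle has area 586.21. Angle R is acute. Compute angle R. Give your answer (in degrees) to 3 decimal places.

∠R ≈ 59.550°

From area = ½·|QR|·|RP|·sin R, we get sin R = 2·area/(|QR|·|RP|) ≈ 0.86207.
Taking the acute solution, ∠R ≈ 59.55°.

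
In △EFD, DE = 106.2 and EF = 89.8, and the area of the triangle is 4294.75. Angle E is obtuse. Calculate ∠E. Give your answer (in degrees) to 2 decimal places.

∠E ≈ 115.75°

From area = ½·DE·EF·sin E, we get sin E = 2·area/(DE·EF) ≈ 0.90067.
Taking the obtuse solution, ∠E ≈ 115.75°.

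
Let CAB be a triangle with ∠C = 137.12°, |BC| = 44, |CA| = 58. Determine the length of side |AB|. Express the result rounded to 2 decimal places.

By the law of cosines, |AB|² = |BC|² + |CA|² − 2·|BC|·|CA|·cos C = 9040.1, so |AB| ≈ 95.08.

95.08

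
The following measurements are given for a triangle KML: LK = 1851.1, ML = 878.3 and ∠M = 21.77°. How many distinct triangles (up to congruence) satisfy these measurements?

1

ML·sin M = 878.3·sin(21.77°) ≈ 325.7.
Since LK ≥ ML, exactly one triangle exists.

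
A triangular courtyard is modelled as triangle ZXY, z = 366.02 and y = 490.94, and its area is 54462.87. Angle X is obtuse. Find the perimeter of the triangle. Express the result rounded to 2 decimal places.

From area = ½·y·z·sin X, we get sin X = 2·area/(y·z) ≈ 0.60617.
Taking the obtuse solution, ∠X ≈ 2.490 rad.
Law of cosines then gives x ≈ 812.91.
Perimeter = 366.02 + 812.91 + 490.94 = 1669.9.

1669.87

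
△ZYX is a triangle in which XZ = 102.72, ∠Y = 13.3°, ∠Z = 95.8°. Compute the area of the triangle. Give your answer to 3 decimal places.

21559.447

The third angle is ∠X = 180° − ∠Z − ∠Y = 70.90°.
Law of sines: YX = XZ·sin Z/sin Y ≈ 444.23.
Law of sines: ZY = XZ·sin X/sin Y ≈ 421.93.
Area = ½·XZ·YX·sin X ≈ 21559.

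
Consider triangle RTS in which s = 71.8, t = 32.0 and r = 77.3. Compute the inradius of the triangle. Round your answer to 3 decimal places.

Semiperimeter p = (77.3 + 32 + 71.8)/2 = 90.55.
Heron's formula: area = √(90.55·13.25·58.55·18.75) ≈ 1147.7.
Inradius = area/p = 1147.7/90.55 ≈ 12.674.

12.674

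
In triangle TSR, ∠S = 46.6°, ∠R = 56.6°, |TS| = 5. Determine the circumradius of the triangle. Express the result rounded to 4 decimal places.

The third angle is ∠T = 180° − ∠S − ∠R = 76.80°.
Law of sines: |SR| = |TS|·sin T/sin R ≈ 5.8309.
Law of sines: |RT| = |TS|·sin S/sin R ≈ 4.3515.
Circumradius = |TS|/(2 sin R) ≈ 2.9946.

2.9946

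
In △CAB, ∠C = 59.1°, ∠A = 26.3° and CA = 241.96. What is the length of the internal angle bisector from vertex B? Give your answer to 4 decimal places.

96.2006

The third angle is ∠B = 180° − ∠C − ∠A = 94.60°.
Law of sines: AB = CA·sin C/sin B ≈ 208.29.
Law of sines: BC = CA·sin A/sin B ≈ 107.55.
The bisector from B has length 2·AB·BC·cos(∠B/2)/(AB+BC) ≈ 96.201.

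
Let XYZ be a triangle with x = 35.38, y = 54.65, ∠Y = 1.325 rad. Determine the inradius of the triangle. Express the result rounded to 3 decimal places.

Law of sines: sin X = x·sin Y/y ≈ 0.62793.
Since y ≥ x, only the acute value applies: ∠X ≈ 0.679 rad.
Then ∠Z = π − ∠Y − ∠X ≈ 1.138 rad.
Law of sines gives z = y·sin Z/sin Y ≈ 51.141.
Area = ½·y·x·sin Z ≈ 877.5.
Semiperimeter s = (35.38+54.65+51.141)/2 = 70.586.
Inradius = area/s = 877.5/70.586 ≈ 12.432.

r ≈ 12.432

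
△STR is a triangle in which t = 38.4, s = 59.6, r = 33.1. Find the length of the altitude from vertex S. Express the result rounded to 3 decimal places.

h_S ≈ 19.671

Semiperimeter p = (59.6 + 38.4 + 33.1)/2 = 65.55.
Heron's formula: area = √(65.55·5.95·27.15·32.45) ≈ 586.19.
The altitude from S has length 2·area/s ≈ 19.671.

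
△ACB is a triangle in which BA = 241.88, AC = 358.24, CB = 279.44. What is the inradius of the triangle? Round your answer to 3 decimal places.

Semiperimeter s = (279.44 + 241.88 + 358.24)/2 = 439.78.
Heron's formula: area = √(439.78·160.34·197.9·81.54) ≈ 33732.
Inradius = area/s = 33732/439.78 ≈ 76.703.

r ≈ 76.703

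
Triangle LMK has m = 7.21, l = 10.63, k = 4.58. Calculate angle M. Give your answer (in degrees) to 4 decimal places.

∠M ≈ 32.6448°

By the law of cosines, cos M = (k² + l² − m²) / (2·k·l) ≈ 0.84203, so ∠M ≈ 32.64°.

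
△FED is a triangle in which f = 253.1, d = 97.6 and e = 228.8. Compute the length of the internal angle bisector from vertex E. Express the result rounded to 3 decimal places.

t_E ≈ 119.114

By the law of cosines, cos E = (d² + f² − e²) / (2·d·f) ≈ 0.42983, so ∠E ≈ 64.54°.
The bisector from E has length 2·d·f·cos(∠E/2)/(d+f) ≈ 119.11.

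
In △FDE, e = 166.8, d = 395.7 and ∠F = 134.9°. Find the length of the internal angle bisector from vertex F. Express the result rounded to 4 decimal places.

By the law of cosines, f² = d² + e² − 2·d·e·cos F = 2.7758e+05, so f ≈ 526.86.
The bisector from F has length 2·d·e·cos(∠F/2)/(d+e) ≈ 89.996.

t_F ≈ 89.9960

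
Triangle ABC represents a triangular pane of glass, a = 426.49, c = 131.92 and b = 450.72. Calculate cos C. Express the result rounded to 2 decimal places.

By the law of cosines, cos C = (a² + b² − c²) / (2·a·b) ≈ 0.95626, so ∠C ≈ 17.01°.

cos C ≈ 0.96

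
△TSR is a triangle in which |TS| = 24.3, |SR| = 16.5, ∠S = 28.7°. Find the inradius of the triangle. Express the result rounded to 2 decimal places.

r ≈ 3.60

By the law of cosines, |RT|² = |TS|² + |SR|² − 2·|TS|·|SR|·cos S = 159.36, so |RT| ≈ 12.624.
Area = ½·|TS|·|SR|·sin S ≈ 96.273.
Semiperimeter s = (16.5+12.624+24.3)/2 = 26.712.
Inradius = area/s = 96.273/26.712 ≈ 3.6041.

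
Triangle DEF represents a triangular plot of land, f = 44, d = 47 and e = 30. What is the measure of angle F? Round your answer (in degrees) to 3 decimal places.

∠F ≈ 65.420°

By the law of cosines, cos F = (d² + e² − f²) / (2·d·e) ≈ 0.41596, so ∠F ≈ 65.42°.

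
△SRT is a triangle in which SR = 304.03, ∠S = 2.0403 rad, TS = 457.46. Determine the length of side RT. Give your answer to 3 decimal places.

By the law of cosines, RT² = TS² + SR² − 2·TS·SR·cos S = 4.2756e+05, so RT ≈ 653.88.

653.878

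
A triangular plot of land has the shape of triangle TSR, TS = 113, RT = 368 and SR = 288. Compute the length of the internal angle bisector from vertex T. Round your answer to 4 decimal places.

By the law of cosines, cos T = (RT² + TS² − SR²) / (2·RT·TS) ≈ 0.78454, so ∠T ≈ 38.32°.
The bisector from T has length 2·RT·TS·cos(∠T/2)/(RT+TS) ≈ 163.33.

t_T ≈ 163.3277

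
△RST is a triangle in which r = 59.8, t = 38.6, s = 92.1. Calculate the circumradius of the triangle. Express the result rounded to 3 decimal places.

By the law of cosines, cos R = (s² + t² − r²) / (2·s·t) ≈ 0.89961, so ∠R ≈ 25.89°.
Circumradius = r/(2 sin R) ≈ 68.469.

68.469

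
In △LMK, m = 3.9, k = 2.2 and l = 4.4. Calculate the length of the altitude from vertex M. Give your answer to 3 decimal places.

Semiperimeter s = (4.4 + 3.9 + 2.2)/2 = 5.25.
Heron's formula: area = √(5.25·0.85·1.35·3.05) ≈ 4.2865.
The altitude from M has length 2·area/m ≈ 2.1982.

h_M ≈ 2.198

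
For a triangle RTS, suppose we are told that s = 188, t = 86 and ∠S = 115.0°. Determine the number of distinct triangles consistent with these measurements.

t·sin S = 86·sin(115.0°) ≈ 77.94.
Since ∠S is not acute, a triangle exists only if s > t; here s > t, so there is exactly one triangle.

1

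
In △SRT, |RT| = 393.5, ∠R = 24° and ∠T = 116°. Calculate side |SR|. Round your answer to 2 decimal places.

550.22

The third angle is ∠S = 180° − ∠R − ∠T = 40.00°.
Law of sines: |SR| = |RT|·sin T/sin S ≈ 550.22.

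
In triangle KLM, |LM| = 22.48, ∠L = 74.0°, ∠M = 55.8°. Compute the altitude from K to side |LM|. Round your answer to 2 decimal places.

The third angle is ∠K = 180° − ∠L − ∠M = 50.20°.
Law of sines: |MK| = |LM|·sin L/sin K ≈ 28.127.
Law of sines: |KL| = |LM|·sin M/sin K ≈ 24.2.
Area = ½·|LM|·|MK|·sin M ≈ 261.48.
The altitude from K has length 2·area/|LM| ≈ 23.263.

h_K ≈ 23.26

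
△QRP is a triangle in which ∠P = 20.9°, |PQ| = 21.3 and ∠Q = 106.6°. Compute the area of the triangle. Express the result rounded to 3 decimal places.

area ≈ 97.752

The third angle is ∠R = 180° − ∠P − ∠Q = 52.50°.
Law of sines: |RP| = |PQ|·sin Q/sin R ≈ 25.729.
Law of sines: |QR| = |PQ|·sin P/sin R ≈ 9.5777.
Area = ½·|PQ|·|RP|·sin P ≈ 97.752.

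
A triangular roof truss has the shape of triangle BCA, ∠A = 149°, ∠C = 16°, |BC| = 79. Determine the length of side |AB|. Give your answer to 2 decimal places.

The third angle is ∠B = 180° − ∠C − ∠A = 15.00°.
Law of sines: |AB| = |BC|·sin C/sin A ≈ 42.279.

42.28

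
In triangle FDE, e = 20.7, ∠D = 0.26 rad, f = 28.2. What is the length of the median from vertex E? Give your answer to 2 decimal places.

18.39

By the law of cosines, d² = e² + f² − 2·e·f·cos D = 95.489, so d ≈ 9.7718.
Median from E: ½√(2·f² + 2·d² − e²) ≈ 18.391.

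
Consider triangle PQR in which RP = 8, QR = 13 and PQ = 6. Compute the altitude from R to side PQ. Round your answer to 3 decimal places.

Semiperimeter s = (13 + 8 + 6)/2 = 13.5.
Heron's formula: area = √(13.5·0.5·5.5·7.5) ≈ 16.686.
The altitude from R has length 2·area/PQ ≈ 5.5621.

h_R ≈ 5.562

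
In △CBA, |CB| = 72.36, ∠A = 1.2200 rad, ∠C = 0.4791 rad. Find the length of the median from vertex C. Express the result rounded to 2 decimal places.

m_C ≈ 72.27

The third angle is ∠B = π − ∠A − ∠C = 1.4425 rad.
Law of sines: |BA| = |CB|·sin C/sin A ≈ 35.52.
Law of sines: |AC| = |CB|·sin B/sin A ≈ 76.419.
Median from C: ½√(2·|AC|² + 2·|CB|² − |BA|²) ≈ 72.267.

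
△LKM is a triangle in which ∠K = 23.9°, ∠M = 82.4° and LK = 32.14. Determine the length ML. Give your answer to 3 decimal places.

13.137

The third angle is ∠L = 180° − ∠K − ∠M = 73.70°.
Law of sines: ML = LK·sin K/sin M ≈ 13.137.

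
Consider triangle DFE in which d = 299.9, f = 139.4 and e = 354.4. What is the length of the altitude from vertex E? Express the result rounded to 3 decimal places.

115.720

Semiperimeter s = (299.9 + 139.4 + 354.4)/2 = 396.85.
Heron's formula: area = √(396.85·96.95·257.45·42.45) ≈ 20506.
The altitude from E has length 2·area/e ≈ 115.72.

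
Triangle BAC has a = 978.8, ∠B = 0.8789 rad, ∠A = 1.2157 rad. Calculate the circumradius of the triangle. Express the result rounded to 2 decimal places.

The third angle is ∠C = π − ∠B − ∠A = 1.0470 rad.
Law of sines: b = a·sin B/sin A ≈ 803.86.
Law of sines: c = a·sin C/sin A ≈ 903.96.
Circumradius = a/(2 sin A) ≈ 521.96.

521.96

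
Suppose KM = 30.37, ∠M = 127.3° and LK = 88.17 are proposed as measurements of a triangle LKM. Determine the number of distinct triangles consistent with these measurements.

KM·sin M = 30.37·sin(127.3°) ≈ 24.16.
Since ∠M is not acute, a triangle exists only if LK > KM; here LK > KM, so there is exactly one triangle.

1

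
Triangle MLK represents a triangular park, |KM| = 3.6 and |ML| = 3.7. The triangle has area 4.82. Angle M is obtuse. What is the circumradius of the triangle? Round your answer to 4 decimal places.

From area = ½·|KM|·|ML|·sin M, we get sin M = 2·area/(|KM|·|ML|) ≈ 0.72372.
Taking the obtuse solution, ∠M ≈ 133.64°.
Law of cosines then gives |LK| ≈ 6.7107.
Circumradius = |LK|/(2 sin M) ≈ 4.6363.

4.6363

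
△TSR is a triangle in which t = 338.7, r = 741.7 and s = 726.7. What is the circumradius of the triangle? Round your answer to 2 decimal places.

By the law of cosines, cos T = (s² + r² − t²) / (2·s·r) ≈ 0.89379, so ∠T ≈ 26.65°.
Circumradius = t/(2 sin T) ≈ 377.6.

377.60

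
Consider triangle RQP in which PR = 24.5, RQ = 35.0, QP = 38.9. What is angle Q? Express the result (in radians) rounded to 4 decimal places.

0.6679

By the law of cosines, cos Q = (RQ² + QP² − PR²) / (2·RQ·QP) ≈ 0.78515, so ∠Q ≈ 0.668 rad.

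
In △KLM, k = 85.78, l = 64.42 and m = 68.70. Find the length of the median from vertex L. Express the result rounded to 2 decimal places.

Median from L: ½√(2·m² + 2·k² − l²) ≈ 70.721.

70.72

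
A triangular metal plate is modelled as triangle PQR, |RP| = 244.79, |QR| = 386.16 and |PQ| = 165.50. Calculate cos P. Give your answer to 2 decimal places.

By the law of cosines, cos P = (|RP|² + |PQ|² − |QR|²) / (2·|RP|·|PQ|) ≈ -0.76281, so ∠P ≈ 2.438 rad.

cos P ≈ -0.76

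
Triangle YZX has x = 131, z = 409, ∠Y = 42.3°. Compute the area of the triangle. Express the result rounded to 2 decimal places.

18029.67

Area = ½·z·x·sin Y ≈ 18030.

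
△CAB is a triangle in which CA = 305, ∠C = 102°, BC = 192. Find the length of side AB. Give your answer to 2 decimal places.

By the law of cosines, AB² = BC² + CA² − 2·BC·CA·cos C = 1.5424e+05, so AB ≈ 392.73.

392.73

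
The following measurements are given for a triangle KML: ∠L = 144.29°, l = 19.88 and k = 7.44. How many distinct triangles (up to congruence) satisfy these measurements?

k·sin L = 7.44·sin(144.29°) ≈ 4.343.
Since ∠L is not acute, a triangle exists only if l > k; here l > k, so there is exactly one triangle.

1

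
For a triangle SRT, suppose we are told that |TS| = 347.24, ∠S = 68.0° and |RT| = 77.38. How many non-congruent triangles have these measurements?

0

|TS|·sin S = 347.24·sin(68.0°) ≈ 322.
Since |RT| = 77.38 < 322 = |TS| sin S, no triangle exists.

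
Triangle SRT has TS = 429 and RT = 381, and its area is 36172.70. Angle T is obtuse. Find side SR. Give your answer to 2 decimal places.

From area = ½·RT·TS·sin T, we get sin T = 2·area/(RT·TS) ≈ 0.44262.
Taking the obtuse solution, ∠T ≈ 153.73°.
Law of cosines then gives SR ≈ 788.88.

788.88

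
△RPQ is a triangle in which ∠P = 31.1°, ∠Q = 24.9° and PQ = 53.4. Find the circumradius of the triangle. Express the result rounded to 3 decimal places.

32.206

The third angle is ∠R = 180° − ∠P − ∠Q = 124.00°.
Law of sines: QR = PQ·sin P/sin R ≈ 33.271.
Law of sines: RP = PQ·sin Q/sin R ≈ 27.12.
Circumradius = PQ/(2 sin R) ≈ 32.206.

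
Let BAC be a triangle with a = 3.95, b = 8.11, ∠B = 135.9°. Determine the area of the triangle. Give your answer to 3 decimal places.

Law of sines: sin A = a·sin B/b ≈ 0.33895.
Since b ≥ a, only the acute value applies: ∠A ≈ 19.81°.
Then ∠C = 180° − ∠B − ∠A ≈ 24.29°.
Law of sines gives c = b·sin C/sin B ≈ 4.7933.
Area = ½·b·a·sin C ≈ 6.5881.

6.588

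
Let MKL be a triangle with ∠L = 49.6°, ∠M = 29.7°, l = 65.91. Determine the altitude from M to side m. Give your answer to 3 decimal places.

64.764

The third angle is ∠K = 180° − ∠L − ∠M = 100.70°.
Law of sines: m = l·sin M/sin L ≈ 42.881.
Law of sines: k = l·sin K/sin L ≈ 85.044.
Area = ½·l·m·sin K ≈ 1388.6.
The altitude from M has length 2·area/m ≈ 64.764.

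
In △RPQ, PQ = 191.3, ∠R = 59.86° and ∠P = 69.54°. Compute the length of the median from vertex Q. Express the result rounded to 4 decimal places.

180.1944

The third angle is ∠Q = 180° − ∠R − ∠P = 50.60°.
Law of sines: QR = PQ·sin P/sin R ≈ 207.25.
Law of sines: RP = PQ·sin Q/sin R ≈ 170.93.
Median from Q: ½√(2·PQ² + 2·QR² − RP²) ≈ 180.19.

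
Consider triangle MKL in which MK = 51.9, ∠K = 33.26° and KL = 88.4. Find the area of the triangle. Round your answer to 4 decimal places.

Area = ½·MK·KL·sin K ≈ 1258.1.

area ≈ 1258.1085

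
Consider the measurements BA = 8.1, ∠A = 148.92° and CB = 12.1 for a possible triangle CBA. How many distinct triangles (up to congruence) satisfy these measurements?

BA·sin A = 8.1·sin(148.92°) ≈ 4.181.
Since ∠A is not acute, a triangle exists only if CB > BA; here CB > BA, so there is exactly one triangle.

1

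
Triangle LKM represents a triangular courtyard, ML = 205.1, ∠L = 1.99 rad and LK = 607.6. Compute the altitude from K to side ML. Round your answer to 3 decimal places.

By the law of cosines, KM² = ML² + LK² − 2·ML·LK·cos L = 5.1269e+05, so KM ≈ 716.02.
Area = ½·ML·LK·sin L ≈ 56914.
The altitude from K has length 2·area/ML ≈ 554.99.

h_K ≈ 554.990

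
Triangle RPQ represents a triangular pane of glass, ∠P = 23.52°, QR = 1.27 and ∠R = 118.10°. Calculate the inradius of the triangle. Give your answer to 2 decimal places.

0.37

The third angle is ∠Q = 180° − ∠R − ∠P = 38.38°.
Law of sines: PQ = QR·sin R/sin P ≈ 2.8073.
Law of sines: RP = QR·sin Q/sin P ≈ 1.9759.
Area = ½·QR·PQ·sin Q ≈ 1.1068.
Semiperimeter s = (2.8073+1.27+1.9759)/2 = 3.0266.
Inradius = area/s = 1.1068/3.0266 ≈ 0.36569.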